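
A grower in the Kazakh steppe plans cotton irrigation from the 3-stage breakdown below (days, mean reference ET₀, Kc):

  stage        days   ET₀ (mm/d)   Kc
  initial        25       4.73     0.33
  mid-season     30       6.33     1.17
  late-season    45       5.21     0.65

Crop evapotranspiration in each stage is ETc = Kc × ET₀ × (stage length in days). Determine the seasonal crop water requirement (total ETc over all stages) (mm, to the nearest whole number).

414 mm

initial: 0.33 × 4.73 × 25 = 39.02 mm
mid-season: 1.17 × 6.33 × 30 = 222.18 mm
late-season: 0.65 × 5.21 × 45 = 152.39 mm
Seasonal total = 413.59 mm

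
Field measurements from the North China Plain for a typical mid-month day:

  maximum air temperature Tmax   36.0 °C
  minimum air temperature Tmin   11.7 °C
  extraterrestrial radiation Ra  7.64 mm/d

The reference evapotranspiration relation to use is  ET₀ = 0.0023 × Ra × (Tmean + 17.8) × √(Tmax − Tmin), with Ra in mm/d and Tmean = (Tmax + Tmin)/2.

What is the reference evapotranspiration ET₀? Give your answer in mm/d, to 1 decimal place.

Tmean = (36.0 + 11.7)/2 = 23.85 °C
ET₀ = 0.0023 × 7.64 × (23.85 + 17.8) × √24.3 = 0.0023 × 7.64 × 41.65 × 4.9295 = 3.6078 mm/d

3.6 mm/d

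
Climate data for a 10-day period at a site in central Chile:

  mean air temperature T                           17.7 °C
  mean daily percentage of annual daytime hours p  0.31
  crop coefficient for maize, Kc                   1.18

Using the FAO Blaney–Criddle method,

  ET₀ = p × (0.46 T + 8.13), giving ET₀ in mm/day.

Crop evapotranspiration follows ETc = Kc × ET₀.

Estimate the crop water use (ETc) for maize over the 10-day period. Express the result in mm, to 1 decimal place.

ET₀ = 0.31 × (0.46 × 17.7 + 8.13) = 0.31 × 16.272 = 5.0443 mm/d
ETc = Kc × ET₀ = 1.18 × 5.0443 = 5.9523 mm/d
Over 10 days: 5.9523 × 10 = 59.523 mm

59.5 mm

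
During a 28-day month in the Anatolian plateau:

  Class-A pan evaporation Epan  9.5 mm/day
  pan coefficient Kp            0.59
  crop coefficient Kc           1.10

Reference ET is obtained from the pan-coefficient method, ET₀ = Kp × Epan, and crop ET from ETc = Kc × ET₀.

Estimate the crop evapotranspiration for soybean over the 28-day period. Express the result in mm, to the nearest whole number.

173 mm

ET₀ = 0.59 × 9.5 = 5.6050 mm/d
ETc = Kc × ET₀ = 1.10 × 5.6050 = 6.1655 mm/d
Over 28 days: 6.1655 × 28 = 172.634 mm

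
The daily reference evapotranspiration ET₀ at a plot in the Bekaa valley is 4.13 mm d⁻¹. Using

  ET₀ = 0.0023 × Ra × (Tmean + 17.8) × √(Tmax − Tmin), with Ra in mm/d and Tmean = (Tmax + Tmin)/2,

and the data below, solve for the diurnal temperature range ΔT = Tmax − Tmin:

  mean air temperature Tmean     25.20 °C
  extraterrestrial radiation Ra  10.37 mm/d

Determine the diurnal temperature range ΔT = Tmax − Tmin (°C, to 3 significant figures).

√ΔT = ET₀ / [0.0023 × Ra × (Tmean+17.8)] = 4.13 / (0.0023 × 10.37 × 43.00) = 4.0269
ΔT = 4.0269² = 16.216 °C

16.2 °C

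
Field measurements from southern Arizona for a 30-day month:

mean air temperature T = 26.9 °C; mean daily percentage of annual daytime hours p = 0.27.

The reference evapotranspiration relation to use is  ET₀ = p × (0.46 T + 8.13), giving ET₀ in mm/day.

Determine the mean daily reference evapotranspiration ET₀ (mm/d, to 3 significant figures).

ET₀ = 0.27 × (0.46 × 26.9 + 8.13) = 0.27 × 20.504 = 5.5361 mm/d

5.54 mm/d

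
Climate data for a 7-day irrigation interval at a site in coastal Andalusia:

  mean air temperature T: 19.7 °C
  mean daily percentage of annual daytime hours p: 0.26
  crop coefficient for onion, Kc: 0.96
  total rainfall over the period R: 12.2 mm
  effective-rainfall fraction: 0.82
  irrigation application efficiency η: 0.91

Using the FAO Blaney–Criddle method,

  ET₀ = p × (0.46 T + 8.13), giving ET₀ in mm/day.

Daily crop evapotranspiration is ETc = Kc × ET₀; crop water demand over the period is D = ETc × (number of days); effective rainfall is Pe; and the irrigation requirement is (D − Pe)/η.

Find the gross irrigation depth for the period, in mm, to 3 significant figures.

ET₀ = 0.26 × (0.46 × 19.7 + 8.13) = 0.26 × 17.192 = 4.4699 mm/d
ETc = Kc × ET₀ = 0.96 × 4.4699 = 4.2911 mm/d
Crop demand D = ETc × 7 d = 4.2911 × 7 = 30.038 mm
Pe = 0.82 × 12.2 = 10.004 mm
D − Pe = 30.038 − 10.004 = 20.034 mm
Gross irrigation = 20.034 / 0.91 = 22.015 mm

22.0 mm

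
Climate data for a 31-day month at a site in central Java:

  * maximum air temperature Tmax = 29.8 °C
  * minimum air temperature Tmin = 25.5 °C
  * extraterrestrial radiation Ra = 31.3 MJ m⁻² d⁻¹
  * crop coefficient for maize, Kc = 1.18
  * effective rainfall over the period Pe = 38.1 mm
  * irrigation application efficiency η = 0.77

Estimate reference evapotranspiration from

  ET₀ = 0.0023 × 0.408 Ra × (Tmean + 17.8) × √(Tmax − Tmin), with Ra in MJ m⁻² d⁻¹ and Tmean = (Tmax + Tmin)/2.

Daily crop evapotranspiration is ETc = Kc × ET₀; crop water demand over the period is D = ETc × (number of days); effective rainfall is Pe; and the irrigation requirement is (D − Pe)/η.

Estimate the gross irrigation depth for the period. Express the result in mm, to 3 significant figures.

Tmean = (29.8 + 25.5)/2 = 27.65 °C
0.408 Ra = 0.408 × 31.3 = 12.7704 mm/d equivalent
ET₀ = 0.0023 × 12.7704 × (27.65 + 17.8) × √4.3 = 0.0023 × 12.7704 × 45.45 × 2.0736 = 2.7682 mm/d
ETc = Kc × ET₀ = 1.18 × 2.7682 = 3.2665 mm/d
Crop demand D = ETc × 31 d = 3.2665 × 31 = 101.262 mm
D − Pe = 101.262 − 38.1 = 63.162 mm
Gross irrigation = 63.162 / 0.77 = 82.029 mm

82.0 mm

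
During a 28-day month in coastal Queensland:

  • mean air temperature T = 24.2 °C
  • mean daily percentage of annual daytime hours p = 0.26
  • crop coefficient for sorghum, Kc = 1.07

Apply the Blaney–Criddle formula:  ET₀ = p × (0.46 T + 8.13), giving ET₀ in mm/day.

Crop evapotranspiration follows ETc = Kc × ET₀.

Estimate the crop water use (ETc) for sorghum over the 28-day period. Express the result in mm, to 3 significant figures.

150 mm

ET₀ = 0.26 × (0.46 × 24.2 + 8.13) = 0.26 × 19.262 = 5.0081 mm/d
ETc = Kc × ET₀ = 1.07 × 5.0081 = 5.3587 mm/d
Over 28 days: 5.3587 × 28 = 150.044 mm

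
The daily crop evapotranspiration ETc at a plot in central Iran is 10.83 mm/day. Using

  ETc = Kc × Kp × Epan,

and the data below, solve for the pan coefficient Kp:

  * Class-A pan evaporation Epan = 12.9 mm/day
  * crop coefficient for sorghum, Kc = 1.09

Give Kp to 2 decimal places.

0.77

ETc = Kc × Kp × Epan  ⇒  Kp = ETc / (Kc × Epan)
Kp = 10.83 / (1.09 × 12.9) = 10.83 / 14.061 = 0.7702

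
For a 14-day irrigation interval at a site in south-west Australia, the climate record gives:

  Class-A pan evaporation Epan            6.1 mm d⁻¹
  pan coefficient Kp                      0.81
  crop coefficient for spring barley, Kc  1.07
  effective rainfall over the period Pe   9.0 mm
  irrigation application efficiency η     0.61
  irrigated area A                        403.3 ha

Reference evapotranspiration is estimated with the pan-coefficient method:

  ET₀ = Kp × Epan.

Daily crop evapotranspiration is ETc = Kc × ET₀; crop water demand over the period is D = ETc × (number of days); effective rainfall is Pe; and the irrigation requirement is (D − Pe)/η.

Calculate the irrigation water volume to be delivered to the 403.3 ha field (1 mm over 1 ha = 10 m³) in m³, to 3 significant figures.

ET₀ = 0.81 × 6.1 = 4.9410 mm/d
ETc = Kc × ET₀ = 1.07 × 4.9410 = 5.2869 mm/d
Crop demand D = ETc × 14 d = 5.2869 × 14 = 74.017 mm
D − Pe = 74.017 − 9.0 = 65.017 mm
Gross irrigation = 65.017 / 0.61 = 106.585 mm
Volume = 106.585 mm × 403.3 ha × 10 = 429857.3 m³

430000 m³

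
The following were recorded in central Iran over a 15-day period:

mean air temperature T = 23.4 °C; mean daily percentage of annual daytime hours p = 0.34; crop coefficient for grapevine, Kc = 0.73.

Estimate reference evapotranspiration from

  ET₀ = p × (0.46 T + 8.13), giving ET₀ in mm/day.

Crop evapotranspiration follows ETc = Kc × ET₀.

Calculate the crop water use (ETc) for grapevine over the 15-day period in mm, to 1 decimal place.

ET₀ = 0.34 × (0.46 × 23.4 + 8.13) = 0.34 × 18.894 = 6.4240 mm/d
ETc = Kc × ET₀ = 0.73 × 6.4240 = 4.6895 mm/d
Over 15 days: 4.6895 × 15 = 70.343 mm

70.3 mm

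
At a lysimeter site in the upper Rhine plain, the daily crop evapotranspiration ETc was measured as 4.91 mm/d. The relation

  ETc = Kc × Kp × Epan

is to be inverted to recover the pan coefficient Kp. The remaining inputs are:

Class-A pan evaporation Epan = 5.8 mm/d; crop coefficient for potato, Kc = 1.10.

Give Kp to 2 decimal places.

0.77

ETc = Kc × Kp × Epan  ⇒  Kp = ETc / (Kc × Epan)
Kp = 4.91 / (1.10 × 5.8) = 4.91 / 6.380 = 0.7696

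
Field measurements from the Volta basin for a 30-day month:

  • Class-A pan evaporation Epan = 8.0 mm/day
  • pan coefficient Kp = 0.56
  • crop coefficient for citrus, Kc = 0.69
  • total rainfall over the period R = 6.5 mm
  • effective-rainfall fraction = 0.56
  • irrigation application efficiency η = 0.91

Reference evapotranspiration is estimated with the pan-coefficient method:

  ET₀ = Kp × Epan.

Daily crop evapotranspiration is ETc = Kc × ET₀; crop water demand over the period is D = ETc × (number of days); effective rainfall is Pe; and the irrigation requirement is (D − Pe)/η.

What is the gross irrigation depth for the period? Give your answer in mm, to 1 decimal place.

ET₀ = 0.56 × 8.0 = 4.4800 mm/d
ETc = Kc × ET₀ = 0.69 × 4.4800 = 3.0912 mm/d
Crop demand D = ETc × 30 d = 3.0912 × 30 = 92.736 mm
Pe = 0.56 × 6.5 = 3.640 mm
D − Pe = 92.736 − 3.640 = 89.096 mm
Gross irrigation = 89.096 / 0.91 = 97.908 mm

97.9 mm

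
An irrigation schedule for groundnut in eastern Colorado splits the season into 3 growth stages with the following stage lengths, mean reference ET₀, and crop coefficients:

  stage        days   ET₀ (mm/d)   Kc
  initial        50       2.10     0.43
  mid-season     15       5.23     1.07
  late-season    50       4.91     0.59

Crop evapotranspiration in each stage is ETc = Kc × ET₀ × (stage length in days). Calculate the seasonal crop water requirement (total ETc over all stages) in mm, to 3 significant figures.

initial: 0.43 × 2.10 × 50 = 45.15 mm
mid-season: 1.07 × 5.23 × 15 = 83.94 mm
late-season: 0.59 × 4.91 × 50 = 144.85 mm
Seasonal total = 273.94 mm

274 mm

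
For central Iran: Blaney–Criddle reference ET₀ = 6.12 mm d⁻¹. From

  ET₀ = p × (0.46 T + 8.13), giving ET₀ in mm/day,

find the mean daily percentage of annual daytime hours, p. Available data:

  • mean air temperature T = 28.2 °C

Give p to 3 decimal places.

p = ET₀ / (0.46 T + 8.13) = 6.12 / (0.46 × 28.2 + 8.13) = 6.12 / 21.102 = 0.2900

0.290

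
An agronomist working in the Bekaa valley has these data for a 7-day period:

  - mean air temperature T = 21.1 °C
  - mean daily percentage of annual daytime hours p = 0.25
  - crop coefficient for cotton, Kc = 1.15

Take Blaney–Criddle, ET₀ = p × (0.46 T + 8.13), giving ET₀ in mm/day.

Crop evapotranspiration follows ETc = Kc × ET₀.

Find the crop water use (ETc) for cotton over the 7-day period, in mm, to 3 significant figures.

35.9 mm

ET₀ = 0.25 × (0.46 × 21.1 + 8.13) = 0.25 × 17.836 = 4.4590 mm/d
ETc = Kc × ET₀ = 1.15 × 4.4590 = 5.1279 mm/d
Over 7 days: 5.1279 × 7 = 35.895 mm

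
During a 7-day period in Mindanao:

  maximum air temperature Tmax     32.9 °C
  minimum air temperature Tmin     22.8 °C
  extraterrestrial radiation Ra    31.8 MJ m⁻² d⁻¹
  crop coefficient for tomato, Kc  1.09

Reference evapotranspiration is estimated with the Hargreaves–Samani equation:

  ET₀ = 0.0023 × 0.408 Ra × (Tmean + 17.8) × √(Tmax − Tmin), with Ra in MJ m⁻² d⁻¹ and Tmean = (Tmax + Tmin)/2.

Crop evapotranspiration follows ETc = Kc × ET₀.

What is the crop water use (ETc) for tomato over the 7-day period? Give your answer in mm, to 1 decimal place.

33.0 mm

Tmean = (32.9 + 22.8)/2 = 27.85 °C
0.408 Ra = 0.408 × 31.8 = 12.9744 mm/d equivalent
ET₀ = 0.0023 × 12.9744 × (27.85 + 17.8) × √10.1 = 0.0023 × 12.9744 × 45.65 × 3.1780 = 4.3292 mm/d
ETc = Kc × ET₀ = 1.09 × 4.3292 = 4.7188 mm/d
Over 7 days: 4.7188 × 7 = 33.032 mm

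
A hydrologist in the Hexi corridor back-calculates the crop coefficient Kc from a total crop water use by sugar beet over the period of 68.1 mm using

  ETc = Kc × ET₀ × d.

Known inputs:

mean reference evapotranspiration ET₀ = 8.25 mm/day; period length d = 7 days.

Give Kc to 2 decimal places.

ETc = Kc × ET₀ × d  ⇒  Kc = ETc / (ET₀ × d)
Kc = 68.1 / (8.25 × 7) = 68.1 / 57.75 = 1.1792

1.18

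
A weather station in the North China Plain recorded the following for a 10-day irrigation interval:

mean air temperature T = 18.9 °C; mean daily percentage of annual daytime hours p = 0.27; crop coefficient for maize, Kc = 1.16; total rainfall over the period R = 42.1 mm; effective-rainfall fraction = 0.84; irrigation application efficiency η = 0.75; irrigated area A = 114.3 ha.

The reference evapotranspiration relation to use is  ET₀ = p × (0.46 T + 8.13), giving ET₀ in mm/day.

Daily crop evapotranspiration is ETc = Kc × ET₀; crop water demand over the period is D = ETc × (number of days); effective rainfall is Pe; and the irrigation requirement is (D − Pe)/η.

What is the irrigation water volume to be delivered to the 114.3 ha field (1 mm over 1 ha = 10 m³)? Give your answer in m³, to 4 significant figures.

26410 m³

ET₀ = 0.27 × (0.46 × 18.9 + 8.13) = 0.27 × 16.824 = 4.5425 mm/d
ETc = Kc × ET₀ = 1.16 × 4.5425 = 5.2693 mm/d
Crop demand D = ETc × 10 d = 5.2693 × 10 = 52.693 mm
Pe = 0.84 × 42.1 = 35.364 mm
D − Pe = 52.693 − 35.364 = 17.329 mm
Gross irrigation = 17.329 / 0.75 = 23.105 mm
Volume = 23.105 mm × 114.3 ha × 10 = 26409.0 m³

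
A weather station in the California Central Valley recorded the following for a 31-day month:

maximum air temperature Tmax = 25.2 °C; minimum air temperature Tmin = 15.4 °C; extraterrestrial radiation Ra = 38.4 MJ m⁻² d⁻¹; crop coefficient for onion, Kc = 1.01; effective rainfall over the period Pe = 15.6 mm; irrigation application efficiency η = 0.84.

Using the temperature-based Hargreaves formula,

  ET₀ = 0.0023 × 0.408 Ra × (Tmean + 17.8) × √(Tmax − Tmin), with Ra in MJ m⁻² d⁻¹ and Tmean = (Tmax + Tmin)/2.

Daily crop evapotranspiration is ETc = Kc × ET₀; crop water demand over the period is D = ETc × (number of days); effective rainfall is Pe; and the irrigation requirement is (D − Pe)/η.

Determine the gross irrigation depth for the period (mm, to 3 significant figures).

142 mm

Tmean = (25.2 + 15.4)/2 = 20.30 °C
0.408 Ra = 0.408 × 38.4 = 15.6672 mm/d equivalent
ET₀ = 0.0023 × 15.6672 × (20.30 + 17.8) × √9.8 = 0.0023 × 15.6672 × 38.10 × 3.1305 = 4.2979 mm/d
ETc = Kc × ET₀ = 1.01 × 4.2979 = 4.3409 mm/d
Crop demand D = ETc × 31 d = 4.3409 × 31 = 134.568 mm
D − Pe = 134.568 − 15.6 = 118.968 mm
Gross irrigation = 118.968 / 0.84 = 141.629 mm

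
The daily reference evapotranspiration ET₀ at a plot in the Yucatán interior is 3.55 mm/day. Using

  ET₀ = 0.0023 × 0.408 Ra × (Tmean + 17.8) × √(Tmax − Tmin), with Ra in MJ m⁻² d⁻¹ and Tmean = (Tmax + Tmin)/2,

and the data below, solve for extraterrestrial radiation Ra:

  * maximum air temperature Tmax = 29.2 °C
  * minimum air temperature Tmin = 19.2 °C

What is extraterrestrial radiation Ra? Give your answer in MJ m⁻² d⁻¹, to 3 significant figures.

Tmean = (29.2+19.2)/2 = 24.20 °C; ΔT = 10.0
Ra = ET₀ / [0.0023 × 0.408 × (Tmean+17.8) × √ΔT]
   = 3.55 / (0.0023 × 0.408 × 42.00 × 3.1623) = 28.483 MJ m⁻² d⁻¹

28.5 MJ m⁻² d⁻¹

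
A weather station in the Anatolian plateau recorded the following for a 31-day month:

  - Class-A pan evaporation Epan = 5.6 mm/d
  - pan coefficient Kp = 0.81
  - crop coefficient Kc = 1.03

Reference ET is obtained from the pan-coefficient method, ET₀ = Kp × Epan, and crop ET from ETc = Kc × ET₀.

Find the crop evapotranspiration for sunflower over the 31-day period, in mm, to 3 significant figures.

145 mm

ET₀ = 0.81 × 5.6 = 4.5360 mm/d
ETc = Kc × ET₀ = 1.03 × 4.5360 = 4.6721 mm/d
Over 31 days: 4.6721 × 31 = 144.835 mm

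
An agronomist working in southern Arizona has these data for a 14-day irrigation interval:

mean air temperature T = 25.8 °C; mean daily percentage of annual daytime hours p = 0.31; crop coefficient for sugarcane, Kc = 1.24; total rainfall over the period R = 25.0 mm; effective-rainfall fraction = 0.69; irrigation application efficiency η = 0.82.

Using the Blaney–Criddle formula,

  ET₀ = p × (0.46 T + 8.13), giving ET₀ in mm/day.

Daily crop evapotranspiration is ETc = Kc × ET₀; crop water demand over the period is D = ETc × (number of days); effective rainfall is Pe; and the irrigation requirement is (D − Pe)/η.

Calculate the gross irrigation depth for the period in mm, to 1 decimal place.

ET₀ = 0.31 × (0.46 × 25.8 + 8.13) = 0.31 × 19.998 = 6.1994 mm/d
ETc = Kc × ET₀ = 1.24 × 6.1994 = 7.6873 mm/d
Crop demand D = ETc × 14 d = 7.6873 × 14 = 107.622 mm
Pe = 0.69 × 25.0 = 17.250 mm
D − Pe = 107.622 − 17.250 = 90.372 mm
Gross irrigation = 90.372 / 0.82 = 110.210 mm

110.2 mm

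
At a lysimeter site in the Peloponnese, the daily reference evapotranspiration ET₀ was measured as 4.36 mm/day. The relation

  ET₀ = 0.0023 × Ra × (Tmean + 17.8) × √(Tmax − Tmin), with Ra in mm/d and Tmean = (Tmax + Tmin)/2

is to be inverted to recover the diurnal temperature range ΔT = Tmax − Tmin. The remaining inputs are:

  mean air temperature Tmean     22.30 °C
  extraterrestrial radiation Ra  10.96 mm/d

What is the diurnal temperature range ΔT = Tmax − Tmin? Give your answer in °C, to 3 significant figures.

18.6 °C

√ΔT = ET₀ / [0.0023 × Ra × (Tmean+17.8)] = 4.36 / (0.0023 × 10.96 × 40.10) = 4.3132
ΔT = 4.3132² = 18.604 °C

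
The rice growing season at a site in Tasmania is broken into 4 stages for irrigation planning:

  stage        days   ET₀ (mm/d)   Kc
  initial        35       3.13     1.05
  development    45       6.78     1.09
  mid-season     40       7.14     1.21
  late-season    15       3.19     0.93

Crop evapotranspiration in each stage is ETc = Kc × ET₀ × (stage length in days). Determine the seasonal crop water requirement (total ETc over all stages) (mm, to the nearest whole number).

initial: 1.05 × 3.13 × 35 = 115.03 mm
development: 1.09 × 6.78 × 45 = 332.56 mm
mid-season: 1.21 × 7.14 × 40 = 345.58 mm
late-season: 0.93 × 3.19 × 15 = 44.50 mm
Seasonal total = 837.67 mm

838 mm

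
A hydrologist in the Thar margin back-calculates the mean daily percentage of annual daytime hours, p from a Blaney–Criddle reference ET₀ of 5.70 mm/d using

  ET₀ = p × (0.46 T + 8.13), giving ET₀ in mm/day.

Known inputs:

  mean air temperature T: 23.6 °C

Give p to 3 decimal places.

p = ET₀ / (0.46 T + 8.13) = 5.70 / (0.46 × 23.6 + 8.13) = 5.70 / 18.986 = 0.3002

0.300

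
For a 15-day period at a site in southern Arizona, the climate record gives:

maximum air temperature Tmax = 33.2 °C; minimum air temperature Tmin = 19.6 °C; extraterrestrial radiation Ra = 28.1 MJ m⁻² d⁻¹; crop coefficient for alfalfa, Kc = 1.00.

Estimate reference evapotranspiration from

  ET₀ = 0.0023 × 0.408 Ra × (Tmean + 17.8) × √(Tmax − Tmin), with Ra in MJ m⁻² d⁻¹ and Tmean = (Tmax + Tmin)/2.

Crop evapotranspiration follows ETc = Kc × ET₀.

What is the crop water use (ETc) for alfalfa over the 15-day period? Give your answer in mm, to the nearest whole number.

64 mm

Tmean = (33.2 + 19.6)/2 = 26.40 °C
0.408 Ra = 0.408 × 28.1 = 11.4648 mm/d equivalent
ET₀ = 0.0023 × 11.4648 × (26.40 + 17.8) × √13.6 = 0.0023 × 11.4648 × 44.20 × 3.6878 = 4.2982 mm/d
ETc = Kc × ET₀ = 1.00 × 4.2982 = 4.2982 mm/d
Over 15 days: 4.2982 × 15 = 64.473 mm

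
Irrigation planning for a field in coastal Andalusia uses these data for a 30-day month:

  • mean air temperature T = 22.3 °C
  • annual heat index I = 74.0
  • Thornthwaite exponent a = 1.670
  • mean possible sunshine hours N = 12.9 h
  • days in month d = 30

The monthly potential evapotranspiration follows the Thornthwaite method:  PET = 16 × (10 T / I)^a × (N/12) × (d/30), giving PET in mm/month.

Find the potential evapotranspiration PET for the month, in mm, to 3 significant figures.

109 mm

10T/I = 10 × 22.3 / 74.0 = 3.0135
(10T/I)^a = 3.0135^1.670 = 6.3103
Uncorrected PET = 16 × 6.3103 = 100.965 mm
Correction = (N/12)(d/30) = (12.9/12)(30/30) = 1.0750
PET = 100.965 × 1.0750 = 108.537 mm/month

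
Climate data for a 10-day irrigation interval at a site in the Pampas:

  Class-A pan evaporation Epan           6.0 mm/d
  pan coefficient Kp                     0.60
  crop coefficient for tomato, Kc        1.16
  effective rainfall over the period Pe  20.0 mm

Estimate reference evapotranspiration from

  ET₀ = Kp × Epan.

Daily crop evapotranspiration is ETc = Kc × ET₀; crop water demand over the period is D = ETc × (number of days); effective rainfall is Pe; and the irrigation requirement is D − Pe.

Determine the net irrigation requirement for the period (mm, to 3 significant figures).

ET₀ = 0.60 × 6.0 = 3.6000 mm/d
ETc = Kc × ET₀ = 1.16 × 3.6000 = 4.1760 mm/d
Crop demand D = ETc × 10 d = 4.1760 × 10 = 41.760 mm
D − Pe = 41.760 − 20.0 = 21.760 mm

21.8 mm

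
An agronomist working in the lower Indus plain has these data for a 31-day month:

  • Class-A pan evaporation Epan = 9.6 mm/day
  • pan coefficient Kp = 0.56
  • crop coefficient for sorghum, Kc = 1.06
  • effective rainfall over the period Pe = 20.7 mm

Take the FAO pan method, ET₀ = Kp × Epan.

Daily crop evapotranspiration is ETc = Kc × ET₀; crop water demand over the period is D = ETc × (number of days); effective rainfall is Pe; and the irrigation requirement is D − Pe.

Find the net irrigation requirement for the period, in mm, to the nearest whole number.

ET₀ = 0.56 × 9.6 = 5.3760 mm/d
ETc = Kc × ET₀ = 1.06 × 5.3760 = 5.6986 mm/d
Crop demand D = ETc × 31 d = 5.6986 × 31 = 176.657 mm
D − Pe = 176.657 − 20.7 = 155.957 mm

156 mm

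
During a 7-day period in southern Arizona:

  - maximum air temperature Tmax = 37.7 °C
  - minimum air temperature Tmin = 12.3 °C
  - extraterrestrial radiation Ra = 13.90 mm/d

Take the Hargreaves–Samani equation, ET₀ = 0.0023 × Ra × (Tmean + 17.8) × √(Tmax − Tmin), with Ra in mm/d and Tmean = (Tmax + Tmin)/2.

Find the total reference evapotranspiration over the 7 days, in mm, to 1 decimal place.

48.3 mm

Tmean = (37.7 + 12.3)/2 = 25.00 °C
ET₀ = 0.0023 × 13.90 × (25.00 + 17.8) × √25.4 = 0.0023 × 13.90 × 42.80 × 5.0398 = 6.8960 mm/d
Over 7 days: 6.8960 × 7 = 48.272 mm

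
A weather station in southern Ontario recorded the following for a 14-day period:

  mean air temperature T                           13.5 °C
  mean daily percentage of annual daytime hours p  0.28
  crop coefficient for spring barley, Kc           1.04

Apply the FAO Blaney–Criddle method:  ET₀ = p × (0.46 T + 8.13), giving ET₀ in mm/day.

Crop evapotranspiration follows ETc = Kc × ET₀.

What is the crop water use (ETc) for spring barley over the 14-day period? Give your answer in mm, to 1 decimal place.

58.5 mm

ET₀ = 0.28 × (0.46 × 13.5 + 8.13) = 0.28 × 14.340 = 4.0152 mm/d
ETc = Kc × ET₀ = 1.04 × 4.0152 = 4.1758 mm/d
Over 14 days: 4.1758 × 14 = 58.461 mm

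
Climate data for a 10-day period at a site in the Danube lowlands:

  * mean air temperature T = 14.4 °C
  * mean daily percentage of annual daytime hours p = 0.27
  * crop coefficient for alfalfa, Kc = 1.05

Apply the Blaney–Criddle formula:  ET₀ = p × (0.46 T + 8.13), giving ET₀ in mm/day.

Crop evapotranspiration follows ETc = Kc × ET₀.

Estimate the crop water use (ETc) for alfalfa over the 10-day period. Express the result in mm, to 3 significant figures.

ET₀ = 0.27 × (0.46 × 14.4 + 8.13) = 0.27 × 14.754 = 3.9836 mm/d
ETc = Kc × ET₀ = 1.05 × 3.9836 = 4.1828 mm/d
Over 10 days: 4.1828 × 10 = 41.828 mm

41.8 mm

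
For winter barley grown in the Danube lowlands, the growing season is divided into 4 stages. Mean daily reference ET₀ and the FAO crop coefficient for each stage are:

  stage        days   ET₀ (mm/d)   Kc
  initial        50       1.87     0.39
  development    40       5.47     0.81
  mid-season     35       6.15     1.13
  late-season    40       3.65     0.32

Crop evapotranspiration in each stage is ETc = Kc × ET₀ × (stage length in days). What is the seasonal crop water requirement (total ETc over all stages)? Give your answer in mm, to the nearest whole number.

initial: 0.39 × 1.87 × 50 = 36.47 mm
development: 0.81 × 5.47 × 40 = 177.23 mm
mid-season: 1.13 × 6.15 × 35 = 243.23 mm
late-season: 0.32 × 3.65 × 40 = 46.72 mm
Seasonal total = 503.65 mm

504 mm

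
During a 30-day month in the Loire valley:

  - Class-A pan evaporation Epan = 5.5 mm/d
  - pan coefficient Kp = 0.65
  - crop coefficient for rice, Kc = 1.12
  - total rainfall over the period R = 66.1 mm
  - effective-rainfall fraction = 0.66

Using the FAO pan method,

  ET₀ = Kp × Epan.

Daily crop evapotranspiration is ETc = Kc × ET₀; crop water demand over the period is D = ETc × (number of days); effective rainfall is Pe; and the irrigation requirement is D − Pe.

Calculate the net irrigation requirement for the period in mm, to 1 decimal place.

76.5 mm

ET₀ = 0.65 × 5.5 = 3.5750 mm/d
ETc = Kc × ET₀ = 1.12 × 3.5750 = 4.0040 mm/d
Crop demand D = ETc × 30 d = 4.0040 × 30 = 120.120 mm
Pe = 0.66 × 66.1 = 43.626 mm
D − Pe = 120.120 − 43.626 = 76.494 mm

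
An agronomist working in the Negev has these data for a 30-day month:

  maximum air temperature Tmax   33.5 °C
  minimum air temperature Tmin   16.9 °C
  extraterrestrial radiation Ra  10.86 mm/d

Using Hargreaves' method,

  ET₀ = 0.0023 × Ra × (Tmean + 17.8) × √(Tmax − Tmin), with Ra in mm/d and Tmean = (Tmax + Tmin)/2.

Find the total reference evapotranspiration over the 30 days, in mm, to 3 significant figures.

131 mm

Tmean = (33.5 + 16.9)/2 = 25.20 °C
ET₀ = 0.0023 × 10.86 × (25.20 + 17.8) × √16.6 = 0.0023 × 10.86 × 43.00 × 4.0743 = 4.3760 mm/d
Over 30 days: 4.3760 × 30 = 131.280 mm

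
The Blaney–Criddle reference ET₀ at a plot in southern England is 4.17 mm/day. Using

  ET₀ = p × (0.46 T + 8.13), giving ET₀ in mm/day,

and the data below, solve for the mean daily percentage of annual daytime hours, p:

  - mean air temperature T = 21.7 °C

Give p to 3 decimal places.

0.230

p = ET₀ / (0.46 T + 8.13) = 4.17 / (0.46 × 21.7 + 8.13) = 4.17 / 18.112 = 0.2302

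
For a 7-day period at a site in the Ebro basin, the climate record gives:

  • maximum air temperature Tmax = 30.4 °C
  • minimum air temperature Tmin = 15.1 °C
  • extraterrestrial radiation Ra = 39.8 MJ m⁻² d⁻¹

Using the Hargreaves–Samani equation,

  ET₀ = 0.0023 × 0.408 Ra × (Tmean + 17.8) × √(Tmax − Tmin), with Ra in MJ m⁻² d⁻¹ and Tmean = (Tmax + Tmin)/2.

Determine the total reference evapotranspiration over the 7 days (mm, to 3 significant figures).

Tmean = (30.4 + 15.1)/2 = 22.75 °C
0.408 Ra = 0.408 × 39.8 = 16.2384 mm/d equivalent
ET₀ = 0.0023 × 16.2384 × (22.75 + 17.8) × √15.3 = 0.0023 × 16.2384 × 40.55 × 3.9115 = 5.9239 mm/d
Over 7 days: 5.9239 × 7 = 41.467 mm

41.5 mm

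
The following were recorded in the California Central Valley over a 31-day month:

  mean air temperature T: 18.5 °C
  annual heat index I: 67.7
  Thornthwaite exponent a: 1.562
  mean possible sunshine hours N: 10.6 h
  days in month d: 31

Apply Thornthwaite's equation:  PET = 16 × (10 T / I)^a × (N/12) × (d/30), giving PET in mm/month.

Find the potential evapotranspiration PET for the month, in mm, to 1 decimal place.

10T/I = 10 × 18.5 / 67.7 = 2.7326
(10T/I)^a = 2.7326^1.562 = 4.8076
Uncorrected PET = 16 × 4.8076 = 76.922 mm
Correction = (N/12)(d/30) = (10.6/12)(31/30) = 0.9128
PET = 76.922 × 0.9128 = 70.214 mm/month

70.2 mm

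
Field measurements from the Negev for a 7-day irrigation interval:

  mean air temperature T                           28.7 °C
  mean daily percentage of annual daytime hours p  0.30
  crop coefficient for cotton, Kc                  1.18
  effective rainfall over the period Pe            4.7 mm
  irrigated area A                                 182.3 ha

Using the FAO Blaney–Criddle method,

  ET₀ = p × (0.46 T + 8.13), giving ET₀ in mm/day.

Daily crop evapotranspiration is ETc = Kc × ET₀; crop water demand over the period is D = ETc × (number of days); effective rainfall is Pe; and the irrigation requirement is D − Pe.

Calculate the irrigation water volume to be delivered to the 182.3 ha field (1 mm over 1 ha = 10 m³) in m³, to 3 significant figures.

87800 m³

ET₀ = 0.30 × (0.46 × 28.7 + 8.13) = 0.30 × 21.332 = 6.3996 mm/d
ETc = Kc × ET₀ = 1.18 × 6.3996 = 7.5515 mm/d
Crop demand D = ETc × 7 d = 7.5515 × 7 = 52.861 mm
D − Pe = 52.861 − 4.7 = 48.161 mm
Volume = 48.161 mm × 182.3 ha × 10 = 87797.5 m³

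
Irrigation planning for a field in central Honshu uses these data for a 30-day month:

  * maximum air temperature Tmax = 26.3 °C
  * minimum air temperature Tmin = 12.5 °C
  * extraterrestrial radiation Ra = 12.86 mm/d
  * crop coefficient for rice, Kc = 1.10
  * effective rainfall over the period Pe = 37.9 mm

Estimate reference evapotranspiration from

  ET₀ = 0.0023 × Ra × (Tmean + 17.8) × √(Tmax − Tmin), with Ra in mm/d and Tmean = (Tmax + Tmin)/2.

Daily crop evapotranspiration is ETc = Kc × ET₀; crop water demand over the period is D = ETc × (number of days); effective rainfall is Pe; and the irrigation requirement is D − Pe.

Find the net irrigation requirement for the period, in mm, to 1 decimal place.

Tmean = (26.3 + 12.5)/2 = 19.40 °C
ET₀ = 0.0023 × 12.86 × (19.40 + 17.8) × √13.8 = 0.0023 × 12.86 × 37.20 × 3.7148 = 4.0874 mm/d
ETc = Kc × ET₀ = 1.10 × 4.0874 = 4.4961 mm/d
Crop demand D = ETc × 30 d = 4.4961 × 30 = 134.883 mm
D − Pe = 134.883 − 37.9 = 96.983 mm

97.0 mm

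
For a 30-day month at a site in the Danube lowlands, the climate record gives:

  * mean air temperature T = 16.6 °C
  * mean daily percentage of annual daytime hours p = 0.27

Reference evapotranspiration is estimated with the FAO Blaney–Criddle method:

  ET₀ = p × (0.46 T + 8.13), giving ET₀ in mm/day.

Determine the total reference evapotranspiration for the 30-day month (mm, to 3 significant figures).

ET₀ = 0.27 × (0.46 × 16.6 + 8.13) = 0.27 × 15.766 = 4.2568 mm/d
Monthly total = 4.2568 × 30 = 127.704 mm

128 mm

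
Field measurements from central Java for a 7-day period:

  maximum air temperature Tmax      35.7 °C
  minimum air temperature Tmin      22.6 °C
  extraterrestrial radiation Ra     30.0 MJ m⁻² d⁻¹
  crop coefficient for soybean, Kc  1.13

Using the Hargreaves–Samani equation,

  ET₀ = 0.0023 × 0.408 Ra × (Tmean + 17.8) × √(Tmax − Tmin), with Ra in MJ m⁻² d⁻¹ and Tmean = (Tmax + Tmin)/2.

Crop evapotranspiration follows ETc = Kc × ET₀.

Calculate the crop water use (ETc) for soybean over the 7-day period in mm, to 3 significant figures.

Tmean = (35.7 + 22.6)/2 = 29.15 °C
0.408 Ra = 0.408 × 30.0 = 12.2400 mm/d equivalent
ET₀ = 0.0023 × 12.2400 × (29.15 + 17.8) × √13.1 = 0.0023 × 12.2400 × 46.95 × 3.6194 = 4.7839 mm/d
ETc = Kc × ET₀ = 1.13 × 4.7839 = 5.4058 mm/d
Over 7 days: 5.4058 × 7 = 37.841 mm

37.8 mm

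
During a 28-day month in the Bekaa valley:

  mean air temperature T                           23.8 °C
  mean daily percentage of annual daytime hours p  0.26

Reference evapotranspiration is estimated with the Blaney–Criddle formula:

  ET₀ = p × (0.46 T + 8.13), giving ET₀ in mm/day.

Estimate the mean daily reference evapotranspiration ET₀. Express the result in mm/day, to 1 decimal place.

ET₀ = 0.26 × (0.46 × 23.8 + 8.13) = 0.26 × 19.078 = 4.9603 mm/d

5.0 mm/day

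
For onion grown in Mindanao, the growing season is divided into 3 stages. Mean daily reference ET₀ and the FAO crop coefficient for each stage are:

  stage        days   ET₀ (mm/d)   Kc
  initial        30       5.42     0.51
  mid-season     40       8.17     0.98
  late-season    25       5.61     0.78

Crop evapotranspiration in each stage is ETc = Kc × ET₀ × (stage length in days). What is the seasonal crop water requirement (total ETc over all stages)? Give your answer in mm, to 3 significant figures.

initial: 0.51 × 5.42 × 30 = 82.93 mm
mid-season: 0.98 × 8.17 × 40 = 320.26 mm
late-season: 0.78 × 5.61 × 25 = 109.40 mm
Seasonal total = 512.59 mm

513 mm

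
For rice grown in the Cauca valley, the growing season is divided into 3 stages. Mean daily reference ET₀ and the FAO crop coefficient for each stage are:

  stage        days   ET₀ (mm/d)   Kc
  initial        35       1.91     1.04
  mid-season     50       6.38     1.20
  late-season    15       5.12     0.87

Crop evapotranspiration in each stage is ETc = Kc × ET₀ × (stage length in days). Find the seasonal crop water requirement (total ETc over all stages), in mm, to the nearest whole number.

519 mm

initial: 1.04 × 1.91 × 35 = 69.52 mm
mid-season: 1.20 × 6.38 × 50 = 382.80 mm
late-season: 0.87 × 5.12 × 15 = 66.82 mm
Seasonal total = 519.14 mm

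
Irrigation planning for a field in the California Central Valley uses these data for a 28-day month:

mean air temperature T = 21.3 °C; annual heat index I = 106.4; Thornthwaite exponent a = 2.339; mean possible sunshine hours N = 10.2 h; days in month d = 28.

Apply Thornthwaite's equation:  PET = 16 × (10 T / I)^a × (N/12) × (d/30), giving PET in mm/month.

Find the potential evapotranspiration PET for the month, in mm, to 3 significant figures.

64.4 mm

10T/I = 10 × 21.3 / 106.4 = 2.0019
(10T/I)^a = 2.0019^2.339 = 5.0708
Uncorrected PET = 16 × 5.0708 = 81.133 mm
Correction = (N/12)(d/30) = (10.2/12)(28/30) = 0.7933
PET = 81.133 × 0.7933 = 64.363 mm/month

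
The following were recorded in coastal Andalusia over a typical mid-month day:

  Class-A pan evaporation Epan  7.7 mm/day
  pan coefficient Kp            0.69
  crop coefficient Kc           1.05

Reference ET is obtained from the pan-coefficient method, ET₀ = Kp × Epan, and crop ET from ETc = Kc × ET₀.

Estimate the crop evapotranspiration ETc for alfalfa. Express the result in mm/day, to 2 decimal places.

ET₀ = 0.69 × 7.7 = 5.3130 mm/d
ETc = Kc × ET₀ = 1.05 × 5.3130 = 5.5787 mm/d

5.58 mm/day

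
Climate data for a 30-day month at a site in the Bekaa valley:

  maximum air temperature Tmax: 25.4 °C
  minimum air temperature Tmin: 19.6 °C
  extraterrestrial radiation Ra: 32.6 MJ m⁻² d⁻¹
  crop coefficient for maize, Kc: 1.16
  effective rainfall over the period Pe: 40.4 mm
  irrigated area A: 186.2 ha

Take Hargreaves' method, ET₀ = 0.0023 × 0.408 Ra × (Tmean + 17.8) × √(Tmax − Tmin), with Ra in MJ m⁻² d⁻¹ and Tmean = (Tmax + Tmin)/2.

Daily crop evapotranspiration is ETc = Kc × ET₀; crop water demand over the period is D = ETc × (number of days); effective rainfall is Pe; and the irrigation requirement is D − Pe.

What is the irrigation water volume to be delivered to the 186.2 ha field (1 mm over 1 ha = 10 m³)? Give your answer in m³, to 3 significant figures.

Tmean = (25.4 + 19.6)/2 = 22.50 °C
0.408 Ra = 0.408 × 32.6 = 13.3008 mm/d equivalent
ET₀ = 0.0023 × 13.3008 × (22.50 + 17.8) × √5.8 = 0.0023 × 13.3008 × 40.30 × 2.4083 = 2.9691 mm/d
ETc = Kc × ET₀ = 1.16 × 2.9691 = 3.4442 mm/d
Crop demand D = ETc × 30 d = 3.4442 × 30 = 103.326 mm
D − Pe = 103.326 − 40.4 = 62.926 mm
Volume = 62.926 mm × 186.2 ha × 10 = 117168.2 m³

117000 m³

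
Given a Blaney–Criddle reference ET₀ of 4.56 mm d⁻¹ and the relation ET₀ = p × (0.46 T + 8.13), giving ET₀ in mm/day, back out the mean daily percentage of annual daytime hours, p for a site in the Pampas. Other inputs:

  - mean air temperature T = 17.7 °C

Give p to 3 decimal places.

0.280

p = ET₀ / (0.46 T + 8.13) = 4.56 / (0.46 × 17.7 + 8.13) = 4.56 / 16.272 = 0.2802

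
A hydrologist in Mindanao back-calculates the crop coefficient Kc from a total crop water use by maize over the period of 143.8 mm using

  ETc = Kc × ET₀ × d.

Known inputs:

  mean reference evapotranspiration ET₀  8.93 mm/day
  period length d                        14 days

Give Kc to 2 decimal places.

ETc = Kc × ET₀ × d  ⇒  Kc = ETc / (ET₀ × d)
Kc = 143.8 / (8.93 × 14) = 143.8 / 125.02 = 1.1502

1.15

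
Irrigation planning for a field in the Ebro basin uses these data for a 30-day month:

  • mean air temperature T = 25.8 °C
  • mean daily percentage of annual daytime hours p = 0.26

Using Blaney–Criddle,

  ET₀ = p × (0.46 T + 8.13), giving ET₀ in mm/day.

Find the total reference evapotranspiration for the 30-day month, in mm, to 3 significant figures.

156 mm

ET₀ = 0.26 × (0.46 × 25.8 + 8.13) = 0.26 × 19.998 = 5.1995 mm/d
Monthly total = 5.1995 × 30 = 155.985 mm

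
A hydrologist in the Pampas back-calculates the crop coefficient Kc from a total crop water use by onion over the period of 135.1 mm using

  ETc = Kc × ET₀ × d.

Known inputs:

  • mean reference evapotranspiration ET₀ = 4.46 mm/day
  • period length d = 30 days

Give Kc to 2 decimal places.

1.01

ETc = Kc × ET₀ × d  ⇒  Kc = ETc / (ET₀ × d)
Kc = 135.1 / (4.46 × 30) = 135.1 / 133.80 = 1.0097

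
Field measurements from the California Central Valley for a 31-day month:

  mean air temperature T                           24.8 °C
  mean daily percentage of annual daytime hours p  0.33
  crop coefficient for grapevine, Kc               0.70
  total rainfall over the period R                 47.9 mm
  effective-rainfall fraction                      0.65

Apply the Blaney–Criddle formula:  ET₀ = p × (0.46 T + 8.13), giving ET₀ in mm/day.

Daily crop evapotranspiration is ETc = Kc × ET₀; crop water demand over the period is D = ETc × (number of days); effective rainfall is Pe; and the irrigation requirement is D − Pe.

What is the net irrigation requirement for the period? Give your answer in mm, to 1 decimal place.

ET₀ = 0.33 × (0.46 × 24.8 + 8.13) = 0.33 × 19.538 = 6.4475 mm/d
ETc = Kc × ET₀ = 0.70 × 6.4475 = 4.5133 mm/d
Crop demand D = ETc × 31 d = 4.5133 × 31 = 139.912 mm
Pe = 0.65 × 47.9 = 31.135 mm
D − Pe = 139.912 − 31.135 = 108.777 mm

108.8 mm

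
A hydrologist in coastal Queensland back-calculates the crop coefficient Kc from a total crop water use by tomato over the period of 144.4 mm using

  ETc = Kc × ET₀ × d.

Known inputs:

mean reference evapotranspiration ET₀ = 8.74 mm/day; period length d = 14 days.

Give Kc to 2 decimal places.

1.18

ETc = Kc × ET₀ × d  ⇒  Kc = ETc / (ET₀ × d)
Kc = 144.4 / (8.74 × 14) = 144.4 / 122.36 = 1.1801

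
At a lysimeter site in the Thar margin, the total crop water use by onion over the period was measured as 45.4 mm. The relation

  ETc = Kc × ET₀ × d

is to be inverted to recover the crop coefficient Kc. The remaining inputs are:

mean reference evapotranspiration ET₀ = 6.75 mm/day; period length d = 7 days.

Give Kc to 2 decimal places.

ETc = Kc × ET₀ × d  ⇒  Kc = ETc / (ET₀ × d)
Kc = 45.4 / (6.75 × 7) = 45.4 / 47.25 = 0.9608

0.96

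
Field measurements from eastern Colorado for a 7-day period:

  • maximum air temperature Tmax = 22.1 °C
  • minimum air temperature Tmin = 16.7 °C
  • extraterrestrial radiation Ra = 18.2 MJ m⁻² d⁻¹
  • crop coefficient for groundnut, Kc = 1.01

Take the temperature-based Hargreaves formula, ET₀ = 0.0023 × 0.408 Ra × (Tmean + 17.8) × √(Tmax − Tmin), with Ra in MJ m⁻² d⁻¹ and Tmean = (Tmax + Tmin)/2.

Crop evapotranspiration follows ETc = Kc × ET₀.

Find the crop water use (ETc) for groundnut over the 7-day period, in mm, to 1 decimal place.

Tmean = (22.1 + 16.7)/2 = 19.40 °C
0.408 Ra = 0.408 × 18.2 = 7.4256 mm/d equivalent
ET₀ = 0.0023 × 7.4256 × (19.40 + 17.8) × √5.4 = 0.0023 × 7.4256 × 37.20 × 2.3238 = 1.4764 mm/d
ETc = Kc × ET₀ = 1.01 × 1.4764 = 1.4912 mm/d
Over 7 days: 1.4912 × 7 = 10.438 mm

10.4 mm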